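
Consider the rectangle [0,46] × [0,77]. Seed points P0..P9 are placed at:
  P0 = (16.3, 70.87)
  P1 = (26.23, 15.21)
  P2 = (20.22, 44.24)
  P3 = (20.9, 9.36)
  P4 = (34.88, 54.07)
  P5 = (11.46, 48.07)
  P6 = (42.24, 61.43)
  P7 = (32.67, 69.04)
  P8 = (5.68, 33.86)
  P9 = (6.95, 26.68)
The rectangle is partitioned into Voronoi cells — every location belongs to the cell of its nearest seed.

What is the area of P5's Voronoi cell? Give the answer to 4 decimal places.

1. box [0,46]×[0,77]: [(0, 0) (46, 0) (46, 77) (0, 77)]
2. ⊥bis P5·P0 via (13.88,59.47): [(0, 62.4165) (0, 0) (46, 0) (46, 52.6515)]  |A|=2646.564
3. ⊥bis P5·P1 via (18.845,31.64): [(0, 62.4165) (0, 23.1695) (46, 43.8457) (46, 52.6515)]  |A|=1105.2144
4. ⊥bis P5·P2 via (15.84,46.155): [(21.0006, 57.9584) (0, 62.4165) (0, 23.1695) (7.2067, 26.4088)]  |A|=503.4481
5. ⊥bis P5·P3 via (16.18,28.715): [(7.2644, 26.5408) (21.0006, 57.9584) (0, 62.4165) (0, 24.7693)]  |A|=497.2551
6. ⊥bis P5·P4 via (23.17,51.07): [(7.2644, 26.5408) (21.0006, 57.9584) (0, 62.4165) (0, 24.7693)]  |A|=497.2551
7. ⊥bis P5·P6 via (26.85,54.75): [(7.2644, 26.5408) (21.0006, 57.9584) (0, 62.4165) (0, 24.7693)]  |A|=497.2551
8. ⊥bis P5·P7 via (22.065,58.555): [(7.2644, 26.5408) (21.0006, 57.9584) (0, 62.4165) (0, 24.7693)]  |A|=497.2551
9. ⊥bis P5·P8 via (8.57,40.965): [(12.8158, 39.238) (21.0006, 57.9584) (0, 62.4165) (0, 44.4509)]  |A|=329.9359
10. ⊥bis P5·P9 via (9.205,37.375): [(12.8158, 39.238) (21.0006, 57.9584) (0, 62.4165) (0, 44.4509)]  |A|=329.9359
11. canonical 4-gon: [(12.8158, 39.238) (21.0006, 57.9584) (0, 62.4165) (0, 44.4509)]
12. shoelace: 329.9359

Area of P5's cell: 329.9359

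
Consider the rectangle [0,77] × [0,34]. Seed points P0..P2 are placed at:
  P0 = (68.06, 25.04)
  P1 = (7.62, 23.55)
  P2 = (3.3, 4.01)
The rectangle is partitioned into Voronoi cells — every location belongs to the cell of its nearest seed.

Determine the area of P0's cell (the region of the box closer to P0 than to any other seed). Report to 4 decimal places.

1. box [0,77]×[0,34]: [(0, 0) (77, 0) (77, 34) (0, 34)]
2. ⊥bis P0·P1 via (37.84,24.295): [(38.4389, 0) (77, 0) (77, 34) (37.6007, 34)]  |A|=1325.3254
3. ⊥bis P0·P2 via (35.68,14.525): [(38.2781, 6.5244) (40.3968, 0) (77, 0) (77, 34) (37.6007, 34)]  |A|=1318.9384
4. canonical 5-gon: [(38.2781, 6.5244) (40.3968, 0) (77, 0) (77, 34) (37.6007, 34)]
5. shoelace: 1318.9384

Area of P0's cell: 1318.9384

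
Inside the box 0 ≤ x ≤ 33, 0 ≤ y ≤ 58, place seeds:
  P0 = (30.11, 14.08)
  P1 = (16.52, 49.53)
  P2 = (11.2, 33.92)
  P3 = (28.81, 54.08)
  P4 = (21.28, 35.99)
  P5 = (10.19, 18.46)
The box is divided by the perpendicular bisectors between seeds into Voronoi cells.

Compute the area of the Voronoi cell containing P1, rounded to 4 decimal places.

Area of P1's cell: 331.2677

1. box [0,33]×[0,58]: [(0, 0) (33, 0) (33, 58) (0, 58)]
2. ⊥bis P1·P0 via (23.315,31.805): [(0, 22.867) (33, 35.5178) (33, 58) (0, 58)]  |A|=950.65
3. ⊥bis P1·P2 via (13.86,41.725): [(0, 46.4486) (32.5638, 35.3506) (33, 35.5178) (33, 58) (0, 58)]  |A|=566.6972
4. ⊥bis P1·P3 via (22.665,51.805): [(0, 46.4486) (28.207, 36.8354) (20.3715, 58) (0, 58)]  |A|=378.4924
5. ⊥bis P1·P4 via (18.9,42.76): [(0, 46.4486) (14.9242, 41.3623) (25.1944, 44.9728) (20.3715, 58) (0, 58)]  |A|=331.2677
6. ⊥bis P1·P5 via (13.355,33.995): [(0, 46.4486) (14.9242, 41.3623) (25.1944, 44.9728) (20.3715, 58) (0, 58)]  |A|=331.2677
7. canonical 5-gon: [(0, 46.4486) (14.9242, 41.3623) (25.1944, 44.9728) (20.3715, 58) (0, 58)]
8. shoelace: 331.2677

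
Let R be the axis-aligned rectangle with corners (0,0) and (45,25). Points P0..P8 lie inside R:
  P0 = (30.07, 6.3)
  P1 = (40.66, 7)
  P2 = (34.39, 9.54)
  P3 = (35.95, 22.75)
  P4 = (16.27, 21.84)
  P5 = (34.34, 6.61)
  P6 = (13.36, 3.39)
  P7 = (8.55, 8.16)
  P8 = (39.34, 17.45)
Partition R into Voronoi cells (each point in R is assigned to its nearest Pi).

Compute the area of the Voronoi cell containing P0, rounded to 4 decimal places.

Area of P0's cell: 142.0199

1. box [0,45]×[0,25]: [(0, 0) (45, 0) (45, 25) (0, 25)]
2. ⊥bis P0·P1 via (35.365,6.65): [(0, 0) (35.8046, 0) (34.1521, 25) (0, 25)]  |A|=874.4579
3. ⊥bis P0·P2 via (32.23,7.92): [(0, 0) (35.8046, 0) (35.5759, 3.4587) (19.42, 25) (0, 25)]  |A|=715.7843
4. ⊥bis P0·P3 via (33.01,14.525): [(0, 0) (35.8046, 0) (35.5759, 3.4587) (25.1761, 17.3252) (3.7049, 25) (0, 25)]  |A|=655.4793
5. ⊥bis P0·P4 via (23.17,14.07): [(7.326, 0) (35.8046, 0) (35.5759, 3.4587) (25.8395, 16.4406)]  |A|=249.457
6. ⊥bis P0·P5 via (32.205,6.455): [(7.326, 0) (32.6736, 0) (32.0846, 8.1139) (25.8395, 16.4406)]  |A|=231.2491
7. ⊥bis P0·P6 via (21.715,4.845): [(20.5185, 11.7154) (22.5587, 0) (32.6736, 0) (32.0846, 8.1139) (25.8395, 16.4406)]  |A|=142.0199
8. ⊥bis P0·P7 via (19.31,7.23): [(20.5185, 11.7154) (22.5587, 0) (32.6736, 0) (32.0846, 8.1139) (25.8395, 16.4406)]  |A|=142.0199
9. ⊥bis P0·P8 via (34.705,11.875): [(20.5185, 11.7154) (22.5587, 0) (32.6736, 0) (32.0846, 8.1139) (25.8395, 16.4406)]  |A|=142.0199
10. canonical 5-gon: [(20.5185, 11.7154) (22.5587, 0) (32.6736, 0) (32.0846, 8.1139) (25.8395, 16.4406)]
11. shoelace: 142.0199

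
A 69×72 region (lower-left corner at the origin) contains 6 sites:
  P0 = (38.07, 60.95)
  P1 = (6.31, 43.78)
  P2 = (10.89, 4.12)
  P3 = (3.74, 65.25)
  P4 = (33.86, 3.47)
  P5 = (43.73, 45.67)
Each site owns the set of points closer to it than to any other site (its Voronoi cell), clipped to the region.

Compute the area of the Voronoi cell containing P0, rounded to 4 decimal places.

1. box [0,69]×[0,72]: [(0, 0) (69, 0) (69, 72) (0, 72)]
2. ⊥bis P0·P1 via (22.19,52.365): [(50.4994, 0) (69, 0) (69, 72) (11.575, 72)]  |A|=2733.3216
3. ⊥bis P0·P2 via (24.48,32.535): [(35.8504, 27.0969) (69, 11.2425) (69, 72) (11.575, 72)]  |A|=2296.3251
4. ⊥bis P0·P3 via (20.905,63.1): [(20.055, 56.3141) (35.8504, 27.0969) (69, 11.2425) (69, 72) (22.0198, 72)]  |A|=2214.4073
5. ⊥bis P0·P4 via (35.965,32.21): [(20.055, 56.3141) (32.9674, 32.4295) (69, 29.7904) (69, 72) (22.0198, 72)]  |A|=1814.7085
6. ⊥bis P0·P5 via (40.9,53.31): [(20.055, 56.3141) (24.886, 47.3781) (69, 63.7188) (69, 72) (22.0198, 72)]  |A|=807.6975
7. canonical 5-gon: [(20.055, 56.3141) (24.886, 47.3781) (69, 63.7188) (69, 72) (22.0198, 72)]
8. shoelace: 807.6975

Area of P0's cell: 807.6975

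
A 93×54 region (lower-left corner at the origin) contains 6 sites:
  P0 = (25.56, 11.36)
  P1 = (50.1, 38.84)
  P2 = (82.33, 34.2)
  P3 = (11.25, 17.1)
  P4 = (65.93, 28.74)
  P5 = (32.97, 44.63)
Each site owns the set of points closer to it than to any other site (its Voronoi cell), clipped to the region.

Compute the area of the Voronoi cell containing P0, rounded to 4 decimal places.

1. box [0,93]×[0,54]: [(0, 0) (93, 0) (93, 54) (0, 54)]
2. ⊥bis P0·P1 via (37.83,25.1): [(0, 0) (65.9371, 0) (5.4677, 54) (0, 54)]  |A|=1927.9281
3. ⊥bis P0·P2 via (53.945,22.78): [(0, 0) (63.11, 0) (61.5247, 3.9404) (5.4677, 54) (0, 54)]  |A|=1922.3581
4. ⊥bis P0·P3 via (18.405,14.23): [(12.6971, 0) (63.11, 0) (61.5247, 3.9404) (26.7383, 35.0051)]  |A|=926.2651
5. ⊥bis P0·P4 via (45.745,20.05): [(12.6971, 0) (54.3769, 0) (47.1566, 16.7713) (26.7383, 35.0051)]  |A|=834.8953
6. ⊥bis P0·P5 via (29.265,27.995): [(24.3642, 29.0865) (12.6971, 0) (54.3769, 0) (47.1566, 16.7713) (36.3569, 26.4155)]  |A|=796.235
7. canonical 5-gon: [(24.3642, 29.0865) (12.6971, 0) (54.3769, 0) (47.1566, 16.7713) (36.3569, 26.4155)]
8. shoelace: 796.235

Area of P0's cell: 796.2350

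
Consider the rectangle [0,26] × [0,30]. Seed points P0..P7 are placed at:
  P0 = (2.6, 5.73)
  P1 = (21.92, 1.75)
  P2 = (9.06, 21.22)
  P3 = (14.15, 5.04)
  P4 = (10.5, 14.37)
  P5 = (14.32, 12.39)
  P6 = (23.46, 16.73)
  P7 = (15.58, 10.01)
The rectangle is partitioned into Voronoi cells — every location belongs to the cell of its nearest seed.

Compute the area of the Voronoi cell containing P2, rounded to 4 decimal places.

Area of P2's cell: 222.7849

1. box [0,26]×[0,30]: [(0, 0) (26, 0) (26, 30) (0, 30)]
2. ⊥bis P2·P0 via (5.83,13.475): [(0, 15.9064) (26, 5.0632) (26, 30) (0, 30)]  |A|=507.3952
3. ⊥bis P2·P1 via (15.49,11.485): [(0, 15.9064) (13.5981, 10.2354) (26, 18.4269) (26, 30) (0, 30)]  |A|=424.5277
4. ⊥bis P2·P3 via (11.605,13.13): [(0, 15.9064) (8.7847, 12.2428) (23.7786, 16.9596) (26, 18.4269) (26, 30) (0, 30)]  |A|=398.1263
5. ⊥bis P2·P4 via (9.78,17.795): [(0, 15.9064) (0.2667, 15.7951) (26, 21.2048) (26, 30) (0, 30)]  |A|=299.7082
6. ⊥bis P2·P5 via (11.69,16.805): [(0, 15.9064) (0.2667, 15.7951) (15.2999, 18.9554) (26, 25.3294) (26, 30) (0, 30)]  |A|=277.6409
7. ⊥bis P2·P6 via (16.26,18.975): [(0, 15.9064) (0.2667, 15.7951) (15.2999, 18.9554) (16.4715, 19.6533) (19.6977, 30) (0, 30)]  |A|=222.7849
8. ⊥bis P2·P7 via (12.32,15.615): [(0, 15.9064) (0.2667, 15.7951) (15.2999, 18.9554) (16.4715, 19.6533) (19.6977, 30) (0, 30)]  |A|=222.7849
9. canonical 6-gon: [(0, 15.9064) (0.2667, 15.7951) (15.2999, 18.9554) (16.4715, 19.6533) (19.6977, 30) (0, 30)]
10. shoelace: 222.7849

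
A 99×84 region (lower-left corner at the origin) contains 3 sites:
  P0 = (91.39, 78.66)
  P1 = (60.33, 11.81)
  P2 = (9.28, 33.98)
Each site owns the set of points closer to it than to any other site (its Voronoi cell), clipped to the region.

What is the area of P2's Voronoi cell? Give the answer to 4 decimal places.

Area of P2's cell: 3273.2813

1. box [0,99]×[0,84]: [(0, 0) (99, 0) (99, 84) (0, 84)]
2. ⊥bis P2·P0 via (50.335,56.32): [(0, 0) (80.9814, 0) (35.273, 84) (0, 84)]  |A|=4882.6849
3. ⊥bis P2·P1 via (34.805,22.895): [(0, 0) (24.8622, 0) (49.771, 57.3565) (35.273, 84) (0, 84)]  |A|=3273.2813
4. canonical 5-gon: [(0, 0) (24.8622, 0) (49.771, 57.3565) (35.273, 84) (0, 84)]
5. shoelace: 3273.2813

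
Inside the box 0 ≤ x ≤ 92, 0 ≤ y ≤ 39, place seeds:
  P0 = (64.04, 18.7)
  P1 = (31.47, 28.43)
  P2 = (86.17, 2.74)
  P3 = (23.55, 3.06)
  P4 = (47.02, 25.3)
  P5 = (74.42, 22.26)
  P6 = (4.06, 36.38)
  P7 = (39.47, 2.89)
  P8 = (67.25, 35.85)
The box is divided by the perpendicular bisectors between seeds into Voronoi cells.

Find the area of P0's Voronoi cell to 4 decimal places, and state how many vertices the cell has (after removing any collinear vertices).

1. box [0,92]×[0,39]: [(0, 0) (92, 0) (92, 39) (0, 39)]
2. ⊥bis P0·P1 via (47.755,23.565): [(40.7152, 0) (92, 0) (92, 39) (52.3661, 39)]  |A|=1772.9159
3. ⊥bis P0·P2 via (75.105,10.72): [(40.7152, 0) (67.3738, 0) (92, 34.1465) (92, 39) (52.3661, 39)]  |A|=1352.4673
4. ⊥bis P0·P3 via (43.795,10.88): [(43.8911, 10.6311) (47.9976, 0) (67.3738, 0) (92, 34.1465) (92, 39) (52.3661, 39)]  |A|=1313.757
5. ⊥bis P0·P4 via (55.53,22): [(47.4992, 1.2903) (47.9976, 0) (67.3738, 0) (92, 34.1465) (92, 39) (62.1222, 39)]  |A|=1039.0455
6. ⊥bis P0·P5 via (69.23,20.48): [(47.4992, 1.2903) (47.9976, 0) (67.3738, 0) (73.392, 8.3448) (62.8782, 39) (62.1222, 39)]  |A|=547.521
7. ⊥bis P0·P6 via (34.05,27.54): [(47.4992, 1.2903) (47.9976, 0) (67.3738, 0) (73.392, 8.3448) (62.8782, 39) (62.1222, 39)]  |A|=547.521
8. ⊥bis P0·P7 via (51.755,10.795): [(51.3993, 11.3478) (58.7012, 0) (67.3738, 0) (73.392, 8.3448) (62.8782, 39) (62.1222, 39)]  |A|=481.7672
9. ⊥bis P0·P8 via (65.645,27.275): [(58.1216, 28.6832) (51.3993, 11.3478) (58.7012, 0) (67.3738, 0) (73.392, 8.3448) (66.9856, 27.0241)]  |A|=428.1974
10. canonical 6-gon: [(58.1216, 28.6832) (51.3993, 11.3478) (58.7012, 0) (67.3738, 0) (73.392, 8.3448) (66.9856, 27.0241)]
11. shoelace: 428.1974

Area of P0's cell: 428.1974 (6 vertices)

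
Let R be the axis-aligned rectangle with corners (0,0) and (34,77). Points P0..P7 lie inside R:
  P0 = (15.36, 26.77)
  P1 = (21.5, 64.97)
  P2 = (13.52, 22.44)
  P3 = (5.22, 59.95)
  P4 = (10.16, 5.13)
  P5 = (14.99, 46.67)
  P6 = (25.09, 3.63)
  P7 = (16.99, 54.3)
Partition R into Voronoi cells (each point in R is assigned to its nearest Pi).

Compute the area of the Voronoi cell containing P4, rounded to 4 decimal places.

1. box [0,34]×[0,77]: [(0, 0) (34, 0) (34, 77) (0, 77)]
2. ⊥bis P4·P0 via (12.76,15.95): [(0, 19.0162) (0, 0) (34, 0) (34, 10.8461)]  |A|=507.659
3. ⊥bis P4·P1 via (15.83,35.05): [(0, 19.0162) (0, 0) (34, 0) (34, 10.8461)]  |A|=507.659
4. ⊥bis P4·P2 via (11.84,13.785): [(0, 16.0832) (0, 0) (34, 0) (34, 9.4836)]  |A|=434.6358
5. ⊥bis P4·P3 via (7.69,32.54): [(0, 16.0832) (0, 0) (34, 0) (34, 9.4836)]  |A|=434.6358
6. ⊥bis P4·P5 via (12.575,25.9): [(0, 16.0832) (0, 0) (34, 0) (34, 9.4836)]  |A|=434.6358
7. ⊥bis P4·P6 via (17.625,4.38): [(18.4412, 12.5037) (0, 16.0832) (0, 0) (17.1849, 0)]  |A|=255.7342
8. ⊥bis P4·P7 via (13.575,29.715): [(18.4412, 12.5037) (0, 16.0832) (0, 0) (17.1849, 0)]  |A|=255.7342
9. canonical 4-gon: [(18.4412, 12.5037) (0, 16.0832) (0, 0) (17.1849, 0)]
10. shoelace: 255.7342

Area of P4's cell: 255.7342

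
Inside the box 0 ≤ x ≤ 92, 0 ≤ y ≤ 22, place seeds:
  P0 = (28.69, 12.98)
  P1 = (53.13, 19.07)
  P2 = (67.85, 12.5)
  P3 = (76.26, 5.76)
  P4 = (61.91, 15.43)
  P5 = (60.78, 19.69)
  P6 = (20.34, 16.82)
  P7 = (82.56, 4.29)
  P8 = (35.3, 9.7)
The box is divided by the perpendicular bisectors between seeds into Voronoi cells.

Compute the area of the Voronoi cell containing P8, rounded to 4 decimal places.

1. box [0,92]×[0,22]: [(0, 0) (92, 0) (92, 22) (0, 22)]
2. ⊥bis P8·P0 via (31.995,11.34): [(26.3679, 0) (92, 0) (92, 22) (37.2847, 22)]  |A|=1323.8217
3. ⊥bis P8·P1 via (44.215,14.385): [(26.3679, 0) (51.7746, 0) (40.2132, 22) (37.2847, 22)]  |A|=311.6871
4. ⊥bis P8·P2 via (51.575,11.1): [(26.3679, 0) (51.7746, 0) (40.2132, 22) (37.2847, 22)]  |A|=311.6871
5. ⊥bis P8·P3 via (55.78,7.73): [(26.3679, 0) (51.7746, 0) (40.2132, 22) (37.2847, 22)]  |A|=311.6871
6. ⊥bis P8·P4 via (48.605,12.565): [(26.3679, 0) (51.3107, 0) (50.9886, 1.4957) (40.2132, 22) (37.2847, 22)]  |A|=311.3401
7. ⊥bis P8·P5 via (48.04,14.695): [(26.3679, 0) (51.3107, 0) (50.9886, 1.4957) (40.2132, 22) (37.2847, 22)]  |A|=311.3401
8. ⊥bis P8·P6 via (27.82,13.26): [(26.3679, 0) (51.3107, 0) (50.9886, 1.4957) (40.2132, 22) (37.2847, 22)]  |A|=311.3401
9. ⊥bis P8·P7 via (58.93,6.995): [(26.3679, 0) (51.3107, 0) (50.9886, 1.4957) (40.2132, 22) (37.2847, 22)]  |A|=311.3401
10. canonical 5-gon: [(26.3679, 0) (51.3107, 0) (50.9886, 1.4957) (40.2132, 22) (37.2847, 22)]
11. shoelace: 311.3401

Area of P8's cell: 311.3401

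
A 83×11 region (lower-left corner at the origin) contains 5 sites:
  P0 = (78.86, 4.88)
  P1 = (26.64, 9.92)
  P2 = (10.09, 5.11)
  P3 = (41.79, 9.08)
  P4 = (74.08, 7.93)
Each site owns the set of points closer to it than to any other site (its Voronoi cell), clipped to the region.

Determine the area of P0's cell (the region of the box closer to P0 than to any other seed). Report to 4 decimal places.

1. box [0,83]×[0,11]: [(0, 0) (83, 0) (83, 11) (0, 11)]
2. ⊥bis P0·P1 via (52.75,7.4): [(52.0358, 0) (83, 0) (83, 11) (53.0975, 11)]  |A|=334.7672
3. ⊥bis P0·P2 via (44.475,4.995): [(52.0358, 0) (83, 0) (83, 11) (53.0975, 11)]  |A|=334.7672
4. ⊥bis P0·P3 via (60.325,6.98): [(59.5342, 0) (83, 0) (83, 11) (60.7805, 11)]  |A|=251.2695
5. ⊥bis P0·P4 via (76.47,6.405): [(72.3831, 0) (83, 0) (83, 11) (79.402, 11)]  |A|=78.182
6. canonical 4-gon: [(72.3831, 0) (83, 0) (83, 11) (79.402, 11)]
7. shoelace: 78.182

Area of P0's cell: 78.1820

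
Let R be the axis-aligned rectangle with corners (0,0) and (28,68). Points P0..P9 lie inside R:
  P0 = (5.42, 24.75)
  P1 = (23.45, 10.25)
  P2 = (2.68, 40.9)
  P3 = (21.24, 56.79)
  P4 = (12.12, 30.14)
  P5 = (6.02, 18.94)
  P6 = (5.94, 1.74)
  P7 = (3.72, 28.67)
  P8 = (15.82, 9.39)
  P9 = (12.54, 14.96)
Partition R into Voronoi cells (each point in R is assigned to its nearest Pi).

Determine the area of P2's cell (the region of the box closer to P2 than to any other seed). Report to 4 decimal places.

Area of P2's cell: 260.0725

1. box [0,28]×[0,68]: [(0, 0) (28, 0) (28, 68) (0, 68)]
2. ⊥bis P2·P0 via (4.05,32.825): [(0, 32.1379) (28, 36.8883) (28, 68) (0, 68)]  |A|=937.6329
3. ⊥bis P2·P1 via (13.065,25.575): [(0, 32.1379) (28, 36.8883) (28, 68) (0, 68)]  |A|=937.6329
4. ⊥bis P2·P3 via (11.96,48.845): [(0, 62.8146) (0, 32.1379) (22.9326, 36.0286)]  |A|=351.7496
5. ⊥bis P2·P4 via (7.4,35.52): [(16.5188, 43.5202) (0, 62.8146) (0, 32.1379) (4.3948, 32.8835)]  |A|=272.2252
6. ⊥bis P2·P5 via (4.35,29.92): [(16.5188, 43.5202) (0, 62.8146) (0, 32.1379) (4.3948, 32.8835)]  |A|=272.2252
7. ⊥bis P2·P6 via (4.31,21.32): [(16.5188, 43.5202) (0, 62.8146) (0, 32.1379) (4.3948, 32.8835)]  |A|=272.2252
8. ⊥bis P2·P7 via (3.2,34.785): [(6.9231, 35.1016) (16.5188, 43.5202) (0, 62.8146) (0, 34.5129)]  |A|=260.0725
9. ⊥bis P2·P8 via (9.25,25.145): [(6.9231, 35.1016) (16.5188, 43.5202) (0, 62.8146) (0, 34.5129)]  |A|=260.0725
10. ⊥bis P2·P9 via (7.61,27.93): [(6.9231, 35.1016) (16.5188, 43.5202) (0, 62.8146) (0, 34.5129)]  |A|=260.0725
11. canonical 4-gon: [(6.9231, 35.1016) (16.5188, 43.5202) (0, 62.8146) (0, 34.5129)]
12. shoelace: 260.0725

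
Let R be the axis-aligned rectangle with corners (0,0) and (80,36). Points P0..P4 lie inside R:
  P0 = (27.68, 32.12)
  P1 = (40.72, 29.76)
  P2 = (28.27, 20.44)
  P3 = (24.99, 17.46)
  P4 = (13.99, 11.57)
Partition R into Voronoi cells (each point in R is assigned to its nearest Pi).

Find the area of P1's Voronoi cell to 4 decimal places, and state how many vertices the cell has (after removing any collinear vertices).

Area of P1's cell: 1405.3708 (5 vertices)

1. box [0,80]×[0,36]: [(0, 0) (80, 0) (80, 36) (0, 36)]
2. ⊥bis P1·P0 via (34.2,30.94): [(28.6004, 0) (80, 0) (80, 36) (35.1158, 36)]  |A|=1733.1085
3. ⊥bis P1·P2 via (34.495,25.1): [(33.4063, 26.5544) (53.2847, 0) (80, 0) (80, 36) (35.1158, 36)]  |A|=1405.3708
4. ⊥bis P1·P3 via (32.855,23.61): [(33.4063, 26.5544) (53.2847, 0) (80, 0) (80, 36) (35.1158, 36)]  |A|=1405.3708
5. ⊥bis P1·P4 via (27.355,20.665): [(33.4063, 26.5544) (53.2847, 0) (80, 0) (80, 36) (35.1158, 36)]  |A|=1405.3708
6. canonical 5-gon: [(33.4063, 26.5544) (53.2847, 0) (80, 0) (80, 36) (35.1158, 36)]
7. shoelace: 1405.3708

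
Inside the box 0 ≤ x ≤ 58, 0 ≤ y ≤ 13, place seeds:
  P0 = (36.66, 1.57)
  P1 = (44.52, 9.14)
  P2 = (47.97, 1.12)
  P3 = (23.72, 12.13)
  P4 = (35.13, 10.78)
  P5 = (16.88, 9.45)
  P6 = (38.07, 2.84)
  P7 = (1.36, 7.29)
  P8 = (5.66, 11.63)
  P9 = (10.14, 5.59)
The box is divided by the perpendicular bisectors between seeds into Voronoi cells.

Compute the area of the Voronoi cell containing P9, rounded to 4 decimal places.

1. box [0,58]×[0,13]: [(0, 0) (58, 0) (58, 13) (0, 13)]
2. ⊥bis P9·P0 via (23.4,3.58): [(0, 0) (22.8573, 0) (24.8279, 13) (0, 13)]  |A|=309.9541
3. ⊥bis P9·P1 via (27.33,7.365): [(0, 0) (22.8573, 0) (24.8279, 13) (0, 13)]  |A|=309.9541
4. ⊥bis P9·P2 via (29.055,3.355): [(0, 0) (22.8573, 0) (24.8279, 13) (0, 13)]  |A|=309.9541
5. ⊥bis P9·P3 via (16.93,8.86): [(0, 0) (21.1969, 0) (14.9362, 13) (0, 13)]  |A|=234.8652
6. ⊥bis P9·P4 via (22.635,8.185): [(0, 0) (21.1969, 0) (14.9362, 13) (0, 13)]  |A|=234.8652
7. ⊥bis P9·P5 via (13.51,7.52): [(0, 0) (17.8167, 0) (10.3716, 13) (0, 13)]  |A|=183.224
8. ⊥bis P9·P6 via (24.105,4.215): [(0, 0) (17.8167, 0) (10.3716, 13) (0, 13)]  |A|=183.224
9. ⊥bis P9·P7 via (5.75,6.44): [(4.5031, 0) (17.8167, 0) (10.3716, 13) (7.0202, 13)]  |A|=108.323
10. ⊥bis P9·P8 via (7.9,8.61): [(5.8801, 7.1118) (4.5031, 0) (17.8167, 0) (11.3993, 11.2055)]  |A|=91.4003
11. canonical 4-gon: [(5.8801, 7.1118) (4.5031, 0) (17.8167, 0) (11.3993, 11.2055)]
12. shoelace: 91.4003

Area of P9's cell: 91.4003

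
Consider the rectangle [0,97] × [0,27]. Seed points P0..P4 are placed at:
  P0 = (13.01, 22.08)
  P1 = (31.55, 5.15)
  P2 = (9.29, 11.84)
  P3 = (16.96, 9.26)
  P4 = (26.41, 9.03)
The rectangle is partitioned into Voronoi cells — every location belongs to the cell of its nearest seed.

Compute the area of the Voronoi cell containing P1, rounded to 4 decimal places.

Area of P1's cell: 1705.8957

1. box [0,97]×[0,27]: [(0, 0) (97, 0) (97, 27) (0, 27)]
2. ⊥bis P1·P0 via (22.28,13.615): [(9.8473, 0) (97, 0) (97, 27) (34.5027, 27)]  |A|=2020.2754
3. ⊥bis P1·P2 via (20.42,8.495): [(21.8012, 13.0906) (17.8669, 0) (97, 0) (97, 27) (34.5027, 27)]  |A|=1967.7845
4. ⊥bis P1·P3 via (24.255,7.205): [(27.7473, 19.6022) (22.2254, 0) (97, 0) (97, 27) (34.5027, 27)]  |A|=1898.9569
5. ⊥bis P1·P4 via (28.98,7.09): [(23.628, 0) (97, 0) (97, 27) (44.0093, 27)]  |A|=1705.8957
6. canonical 4-gon: [(23.628, 0) (97, 0) (97, 27) (44.0093, 27)]
7. shoelace: 1705.8957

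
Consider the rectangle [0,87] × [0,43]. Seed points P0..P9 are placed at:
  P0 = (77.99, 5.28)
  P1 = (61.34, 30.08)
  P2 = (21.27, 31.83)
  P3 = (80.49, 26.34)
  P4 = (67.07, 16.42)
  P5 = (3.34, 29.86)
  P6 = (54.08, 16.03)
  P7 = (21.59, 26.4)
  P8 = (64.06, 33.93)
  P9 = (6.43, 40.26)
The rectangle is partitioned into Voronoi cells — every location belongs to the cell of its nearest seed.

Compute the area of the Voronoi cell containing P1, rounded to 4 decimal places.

Area of P1's cell: 311.4283

1. box [0,87]×[0,43]: [(0, 0) (87, 0) (87, 43) (0, 43)]
2. ⊥bis P1·P0 via (69.665,17.68): [(0, 0) (43.3308, 0) (87, 29.3182) (87, 43) (0, 43)]  |A|=3100.8489
3. ⊥bis P1·P2 via (41.305,30.955): [(39.9531, 0) (43.3308, 0) (87, 29.3182) (87, 43) (41.831, 43)]  |A|=1342.49
4. ⊥bis P1·P3 via (70.915,28.21): [(39.9531, 0) (43.3308, 0) (68.7368, 17.0568) (73.8035, 43) (41.831, 43)]  |A|=1046.3736
5. ⊥bis P1·P4 via (64.205,23.25): [(40.5349, 13.321) (70.4586, 25.8732) (73.8035, 43) (41.831, 43)]  |A|=709.7108
6. ⊥bis P1·P5 via (32.34,29.97): [(40.5349, 13.321) (70.4586, 25.8732) (73.8035, 43) (41.831, 43)]  |A|=709.7108
7. ⊥bis P1·P6 via (57.71,23.055): [(41.3296, 31.5192) (60.4119, 21.6589) (70.4586, 25.8732) (73.8035, 43) (41.831, 43)]  |A|=532.162
8. ⊥bis P1·P7 via (41.465,28.24): [(41.3296, 31.5192) (60.4119, 21.6589) (70.4586, 25.8732) (73.8035, 43) (41.831, 43)]  |A|=532.162
9. ⊥bis P1·P8 via (62.7,32.005): [(41.3296, 31.5192) (60.4119, 21.6589) (70.4586, 25.8732) (70.5702, 26.4447) (47.1372, 43) (41.831, 43)]  |A|=311.4283
10. ⊥bis P1·P9 via (33.885,35.17): [(41.3296, 31.5192) (60.4119, 21.6589) (70.4586, 25.8732) (70.5702, 26.4447) (47.1372, 43) (41.831, 43)]  |A|=311.4283
11. canonical 6-gon: [(41.3296, 31.5192) (60.4119, 21.6589) (70.4586, 25.8732) (70.5702, 26.4447) (47.1372, 43) (41.831, 43)]
12. shoelace: 311.4283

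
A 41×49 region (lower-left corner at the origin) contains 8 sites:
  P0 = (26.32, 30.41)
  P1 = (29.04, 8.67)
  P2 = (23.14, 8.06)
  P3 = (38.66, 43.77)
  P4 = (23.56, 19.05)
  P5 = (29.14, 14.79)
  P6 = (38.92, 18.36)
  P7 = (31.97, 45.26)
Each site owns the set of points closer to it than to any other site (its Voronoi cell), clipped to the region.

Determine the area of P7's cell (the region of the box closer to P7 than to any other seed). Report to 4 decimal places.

Area of P7's cell: 233.8155

1. box [0,41]×[0,49]: [(0, 0) (41, 0) (41, 49) (0, 49)]
2. ⊥bis P7·P0 via (29.145,37.835): [(0, 48.9238) (41, 33.3245) (41, 49) (0, 49)]  |A|=322.9088
3. ⊥bis P7·P1 via (30.505,26.965): [(0, 48.9238) (41, 33.3245) (41, 49) (0, 49)]  |A|=322.9088
4. ⊥bis P7·P2 via (27.555,26.66): [(0, 48.9238) (41, 33.3245) (41, 49) (0, 49)]  |A|=322.9088
5. ⊥bis P7·P3 via (35.315,44.515): [(0, 48.9238) (33.4615, 36.1927) (36.3139, 49) (0, 49)]  |A|=233.8155
6. ⊥bis P7·P4 via (27.765,32.155): [(0, 48.9238) (33.4615, 36.1927) (36.3139, 49) (0, 49)]  |A|=233.8155
7. ⊥bis P7·P5 via (30.555,30.025): [(0, 48.9238) (33.4615, 36.1927) (36.3139, 49) (0, 49)]  |A|=233.8155
8. ⊥bis P7·P6 via (35.445,31.81): [(0, 48.9238) (33.4615, 36.1927) (36.3139, 49) (0, 49)]  |A|=233.8155
9. canonical 4-gon: [(0, 48.9238) (33.4615, 36.1927) (36.3139, 49) (0, 49)]
10. shoelace: 233.8155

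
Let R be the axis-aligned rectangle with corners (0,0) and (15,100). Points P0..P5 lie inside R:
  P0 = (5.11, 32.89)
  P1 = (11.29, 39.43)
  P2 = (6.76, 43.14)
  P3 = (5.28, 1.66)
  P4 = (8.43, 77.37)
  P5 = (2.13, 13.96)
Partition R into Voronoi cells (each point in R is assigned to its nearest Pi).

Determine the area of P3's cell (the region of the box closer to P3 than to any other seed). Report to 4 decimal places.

1. box [0,15]×[0,100]: [(0, 0) (15, 0) (15, 100) (0, 100)]
2. ⊥bis P3·P0 via (5.195,17.275): [(0, 17.2467) (0, 0) (15, 0) (15, 17.3284)]  |A|=259.3132
3. ⊥bis P3·P1 via (8.285,20.545): [(0, 17.2467) (0, 0) (15, 0) (15, 17.3284)]  |A|=259.3132
4. ⊥bis P3·P2 via (6.02,22.4): [(0, 17.2467) (0, 0) (15, 0) (15, 17.3284)]  |A|=259.3132
5. ⊥bis P3·P4 via (6.855,39.515): [(0, 17.2467) (0, 0) (15, 0) (15, 17.3284)]  |A|=259.3132
6. ⊥bis P3·P5 via (3.705,7.81): [(0, 6.8612) (0, 0) (15, 0) (15, 10.7026)]  |A|=131.7284
7. canonical 4-gon: [(0, 6.8612) (0, 0) (15, 0) (15, 10.7026)]
8. shoelace: 131.7284

Area of P3's cell: 131.7284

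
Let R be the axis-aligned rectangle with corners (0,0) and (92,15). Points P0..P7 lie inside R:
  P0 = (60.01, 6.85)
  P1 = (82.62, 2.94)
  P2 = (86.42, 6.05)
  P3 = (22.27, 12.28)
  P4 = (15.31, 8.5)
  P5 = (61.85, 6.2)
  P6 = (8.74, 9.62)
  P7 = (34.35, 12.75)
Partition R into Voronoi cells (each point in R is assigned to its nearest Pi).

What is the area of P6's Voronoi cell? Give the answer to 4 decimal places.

Area of P6's cell: 176.3860

1. box [0,92]×[0,15]: [(0, 0) (92, 0) (92, 15) (0, 15)]
2. ⊥bis P6·P0 via (34.375,8.235): [(0, 0) (33.9301, 0) (34.7405, 15) (0, 15)]  |A|=515.0293
3. ⊥bis P6·P1 via (45.68,6.28): [(0, 0) (33.9301, 0) (34.7405, 15) (0, 15)]  |A|=515.0293
4. ⊥bis P6·P2 via (47.58,7.835): [(0, 0) (33.9301, 0) (34.7405, 15) (0, 15)]  |A|=515.0293
5. ⊥bis P6·P3 via (15.505,10.95): [(0, 0) (17.6578, 0) (14.7088, 15) (0, 15)]  |A|=242.7491
6. ⊥bis P6·P4 via (12.025,9.06): [(0, 0) (10.4805, 0) (13.0376, 15) (0, 15)]  |A|=176.386
7. ⊥bis P6·P5 via (35.295,7.91): [(0, 0) (10.4805, 0) (13.0376, 15) (0, 15)]  |A|=176.386
8. ⊥bis P6·P7 via (21.545,11.185): [(0, 0) (10.4805, 0) (13.0376, 15) (0, 15)]  |A|=176.386
9. canonical 4-gon: [(0, 0) (10.4805, 0) (13.0376, 15) (0, 15)]
10. shoelace: 176.386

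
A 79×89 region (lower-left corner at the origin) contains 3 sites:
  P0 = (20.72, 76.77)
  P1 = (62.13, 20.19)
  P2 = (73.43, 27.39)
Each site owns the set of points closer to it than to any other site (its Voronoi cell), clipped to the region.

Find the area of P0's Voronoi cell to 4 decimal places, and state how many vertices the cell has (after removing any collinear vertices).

Area of P0's cell: 3158.0407 (5 vertices)

1. box [0,79]×[0,89]: [(0, 0) (79, 0) (79, 89) (0, 89)]
2. ⊥bis P0·P1 via (41.425,48.48): [(0, 18.1617) (79, 75.9805) (79, 89) (0, 89)]  |A|=3312.3813
3. ⊥bis P0·P2 via (47.075,52.08): [(0, 18.1617) (48.6698, 53.7824) (79, 86.1579) (79, 89) (0, 89)]  |A|=3158.0407
4. canonical 5-gon: [(0, 18.1617) (48.6698, 53.7824) (79, 86.1579) (79, 89) (0, 89)]
5. shoelace: 3158.0407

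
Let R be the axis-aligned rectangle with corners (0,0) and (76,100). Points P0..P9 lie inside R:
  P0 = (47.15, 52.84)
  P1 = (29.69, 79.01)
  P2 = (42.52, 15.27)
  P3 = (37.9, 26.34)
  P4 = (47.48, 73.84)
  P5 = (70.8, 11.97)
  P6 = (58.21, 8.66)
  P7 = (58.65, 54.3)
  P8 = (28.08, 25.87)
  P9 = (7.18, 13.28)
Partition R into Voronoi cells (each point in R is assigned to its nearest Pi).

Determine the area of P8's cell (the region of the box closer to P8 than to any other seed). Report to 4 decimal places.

Area of P8's cell: 869.8283

1. box [0,76]×[0,100]: [(0, 0) (76, 0) (76, 100) (0, 100)]
2. ⊥bis P8·P0 via (37.615,39.355): [(0, 65.9519) (0, 0) (76, 0) (76, 12.2137)]  |A|=2970.2908
3. ⊥bis P8·P1 via (28.885,52.44): [(18.6717, 52.7494) (0, 53.3151) (0, 0) (76, 0) (76, 12.2137)]  |A|=2852.3157
4. ⊥bis P8·P2 via (35.3,20.57): [(45.1688, 34.0139) (18.6717, 52.7494) (0, 53.3151) (0, 0) (20.2001, 0)]  |A|=1715.0501
5. ⊥bis P8·P3 via (32.99,26.105): [(33.3801, 17.9546) (32.1716, 43.2039) (18.6717, 52.7494) (0, 53.3151) (0, 0) (20.2001, 0)]  |A|=1556.5183
6. ⊥bis P8·P4 via (37.78,49.855): [(33.3801, 17.9546) (32.1716, 43.2039) (18.6717, 52.7494) (0, 53.3151) (0, 0) (20.2001, 0)]  |A|=1556.5183
7. ⊥bis P8·P5 via (49.44,18.92): [(33.3801, 17.9546) (32.1716, 43.2039) (18.6717, 52.7494) (0, 53.3151) (0, 0) (20.2001, 0)]  |A|=1556.5183
8. ⊥bis P8·P6 via (43.145,17.265): [(33.3801, 17.9546) (32.1716, 43.2039) (18.6717, 52.7494) (0, 53.3151) (0, 0) (20.2001, 0)]  |A|=1556.5183
9. ⊥bis P8·P7 via (43.365,40.085): [(33.3801, 17.9546) (32.1716, 43.2039) (18.6717, 52.7494) (0, 53.3151) (0, 0) (20.2001, 0)]  |A|=1556.5183
10. ⊥bis P8·P9 via (17.63,19.575): [(25.2653, 6.9001) (33.3801, 17.9546) (32.1716, 43.2039) (18.6717, 52.7494) (0, 53.3151) (0, 48.8416)]  |A|=869.8283
11. canonical 6-gon: [(25.2653, 6.9001) (33.3801, 17.9546) (32.1716, 43.2039) (18.6717, 52.7494) (0, 53.3151) (0, 48.8416)]
12. shoelace: 869.8283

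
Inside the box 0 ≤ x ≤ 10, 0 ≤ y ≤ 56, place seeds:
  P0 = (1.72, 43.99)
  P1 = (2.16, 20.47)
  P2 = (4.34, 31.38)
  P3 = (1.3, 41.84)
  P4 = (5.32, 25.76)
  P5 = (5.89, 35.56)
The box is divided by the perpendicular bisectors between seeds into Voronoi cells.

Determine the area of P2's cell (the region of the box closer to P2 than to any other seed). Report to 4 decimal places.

1. box [0,10]×[0,56]: [(0, 0) (10, 0) (10, 56) (0, 56)]
2. ⊥bis P2·P0 via (3.03,37.685): [(0, 37.0555) (0, 0) (10, 0) (10, 39.1332)]  |A|=380.9431
3. ⊥bis P2·P1 via (3.25,25.925): [(0, 37.0555) (0, 26.5744) (10, 24.5762) (10, 39.1332)]  |A|=125.1899
4. ⊥bis P2·P3 via (2.82,36.61): [(0, 35.7904) (0, 26.5744) (10, 24.5762) (10, 38.6967)]  |A|=116.6825
5. ⊥bis P2·P4 via (4.83,28.57): [(0, 35.7904) (0, 27.7278) (10, 29.4715) (10, 38.6967)]  |A|=86.4393
6. ⊥bis P2·P5 via (5.115,33.47): [(0, 35.3667) (0, 27.7278) (10, 29.4715) (10, 31.6586)]  |A|=49.13
7. canonical 4-gon: [(0, 35.3667) (0, 27.7278) (10, 29.4715) (10, 31.6586)]
8. shoelace: 49.13

Area of P2's cell: 49.1300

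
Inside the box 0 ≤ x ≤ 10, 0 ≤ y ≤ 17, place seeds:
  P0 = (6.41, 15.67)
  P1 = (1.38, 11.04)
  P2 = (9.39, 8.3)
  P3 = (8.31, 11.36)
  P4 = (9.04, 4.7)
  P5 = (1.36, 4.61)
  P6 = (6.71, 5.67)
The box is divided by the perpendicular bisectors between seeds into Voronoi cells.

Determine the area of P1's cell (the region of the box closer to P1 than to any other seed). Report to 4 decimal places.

Area of P1's cell: 33.5684

1. box [0,10]×[0,17]: [(0, 0) (10, 0) (10, 17) (0, 17)]
2. ⊥bis P1·P0 via (3.895,13.355): [(0, 0) (10, 0) (10, 6.7226) (0.5399, 17) (0, 17)]  |A|=121.387
3. ⊥bis P1·P2 via (5.385,9.67): [(0, 0) (2.0772, 0) (5.9003, 11.1764) (0.5399, 17) (0, 17)]  |A|=63.3322
4. ⊥bis P1·P3 via (4.845,11.2): [(0, 0) (2.0772, 0) (4.9715, 8.4611) (4.7904, 12.3822) (0.5399, 17) (0, 17)]  |A|=61.2654
5. ⊥bis P1·P4 via (5.21,7.87): [(0, 1.5753) (4.4588, 6.9624) (4.9715, 8.4611) (4.7904, 12.3822) (0.5399, 17) (0, 17)]  |A|=50.5224
6. ⊥bis P1·P5 via (1.37,7.825): [(0, 7.8293) (4.7503, 7.8145) (4.9715, 8.4611) (4.7904, 12.3822) (0.5399, 17) (0, 17)]  |A|=34.5538
7. ⊥bis P1·P6 via (4.045,8.355): [(0, 7.8293) (3.5043, 7.8184) (4.9356, 9.2389) (4.7904, 12.3822) (0.5399, 17) (0, 17)]  |A|=33.5684
8. canonical 6-gon: [(0, 7.8293) (3.5043, 7.8184) (4.9356, 9.2389) (4.7904, 12.3822) (0.5399, 17) (0, 17)]
9. shoelace: 33.5684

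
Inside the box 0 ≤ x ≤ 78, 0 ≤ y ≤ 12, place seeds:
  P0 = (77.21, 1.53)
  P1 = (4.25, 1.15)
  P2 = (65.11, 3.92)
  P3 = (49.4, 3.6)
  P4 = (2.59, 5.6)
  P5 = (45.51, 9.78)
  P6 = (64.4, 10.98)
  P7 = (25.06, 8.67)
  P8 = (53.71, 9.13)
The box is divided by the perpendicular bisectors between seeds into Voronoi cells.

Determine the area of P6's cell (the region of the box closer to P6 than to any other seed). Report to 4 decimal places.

Area of P6's cell: 63.6022

1. box [0,78]×[0,12]: [(0, 0) (78, 0) (78, 12) (0, 12)]
2. ⊥bis P6·P0 via (70.805,6.255): [(0, 0) (66.1907, 0) (75.0431, 12) (0, 12)]  |A|=847.4026
3. ⊥bis P6·P1 via (34.325,6.065): [(35.3162, 0) (66.1907, 0) (75.0431, 12) (33.3551, 12)]  |A|=435.3752
4. ⊥bis P6·P2 via (64.755,7.45): [(34.5943, 4.4168) (72.242, 8.2029) (75.0431, 12) (33.3551, 12)]  |A|=224.2359
5. ⊥bis P6·P3 via (56.9,7.29): [(57.1953, 6.6897) (72.242, 8.2029) (75.0431, 12) (54.5827, 12)]  |A|=80.7723
6. ⊥bis P6·P4 via (33.495,8.29): [(57.1953, 6.6897) (72.242, 8.2029) (75.0431, 12) (54.5827, 12)]  |A|=80.7723
7. ⊥bis P6·P5 via (54.955,10.38): [(54.892, 11.3712) (57.1953, 6.6897) (72.242, 8.2029) (75.0431, 12) (54.8521, 12)]  |A|=80.6876
8. ⊥bis P6·P7 via (44.73,9.825): [(54.892, 11.3712) (57.1953, 6.6897) (72.242, 8.2029) (75.0431, 12) (54.8521, 12)]  |A|=80.6876
9. ⊥bis P6·P8 via (59.055,10.055): [(59.5956, 6.9311) (72.242, 8.2029) (75.0431, 12) (58.7184, 12)]  |A|=63.6022
10. canonical 4-gon: [(59.5956, 6.9311) (72.242, 8.2029) (75.0431, 12) (58.7184, 12)]
11. shoelace: 63.6022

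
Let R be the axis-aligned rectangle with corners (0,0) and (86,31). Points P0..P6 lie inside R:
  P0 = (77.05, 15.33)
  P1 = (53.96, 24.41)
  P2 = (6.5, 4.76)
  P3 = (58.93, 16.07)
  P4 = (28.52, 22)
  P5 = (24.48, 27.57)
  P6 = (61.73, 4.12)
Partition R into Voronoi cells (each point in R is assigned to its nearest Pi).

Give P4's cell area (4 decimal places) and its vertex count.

Area of P4's cell: 556.7124 (7 vertices)

1. box [0,86]×[0,31]: [(0, 0) (86, 0) (86, 31) (0, 31)]
2. ⊥bis P4·P0 via (52.785,18.665): [(0, 0) (50.2197, 0) (54.4803, 31) (0, 31)]  |A|=1622.85
3. ⊥bis P4·P1 via (41.24,23.205): [(0, 0) (43.4383, 0) (40.5016, 31) (0, 31)]  |A|=1301.0674
4. ⊥bis P4·P2 via (17.51,13.38): [(27.9855, 0) (43.4383, 0) (40.5016, 31) (3.7149, 31)]  |A|=809.7112
5. ⊥bis P4·P3 via (43.725,19.035): [(27.9855, 0) (40.0131, 0) (42.3184, 11.8216) (40.5016, 31) (3.7149, 31)]  |A|=789.4659
6. ⊥bis P4·P5 via (26.5,24.785): [(15.0709, 16.4953) (27.9855, 0) (40.0131, 0) (42.3184, 11.8216) (40.5016, 31) (35.0687, 31)]  |A|=562.0775
7. ⊥bis P4·P6 via (45.125,13.06): [(15.0709, 16.4953) (27.9855, 0) (38.0936, 0) (41.1032, 5.59) (42.3184, 11.8216) (40.5016, 31) (35.0687, 31)]  |A|=556.7124
8. canonical 7-gon: [(15.0709, 16.4953) (27.9855, 0) (38.0936, 0) (41.1032, 5.59) (42.3184, 11.8216) (40.5016, 31) (35.0687, 31)]
9. shoelace: 556.7124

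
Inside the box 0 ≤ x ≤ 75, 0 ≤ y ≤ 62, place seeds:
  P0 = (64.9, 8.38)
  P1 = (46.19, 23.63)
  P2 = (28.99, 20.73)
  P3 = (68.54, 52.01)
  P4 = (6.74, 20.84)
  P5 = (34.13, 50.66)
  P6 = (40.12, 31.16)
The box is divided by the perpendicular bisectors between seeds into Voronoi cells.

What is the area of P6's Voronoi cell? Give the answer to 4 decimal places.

1. box [0,75]×[0,62]: [(0, 0) (75, 0) (75, 62) (0, 62)]
2. ⊥bis P6·P0 via (52.51,19.77): [(0, 0) (34.3356, 0) (75, 44.2345) (75, 62) (0, 62)]  |A|=3750.6154
3. ⊥bis P6·P1 via (43.155,27.395): [(0, 0) (9.1708, 0) (75, 53.0655) (75, 62) (0, 62)]  |A|=2903.3679
4. ⊥bis P6·P2 via (34.555,25.945): [(37.4818, 22.8218) (75, 53.0655) (75, 62) (0.7676, 62)]  |A|=1621.749
5. ⊥bis P6·P3 via (54.33,41.585): [(37.4818, 22.8218) (56.7188, 38.3289) (39.3528, 62) (0.7676, 62)]  |A|=1118.1782
6. ⊥bis P6·P4 via (23.43,26): [(17.978, 43.6346) (37.4818, 22.8218) (56.7188, 38.3289) (39.3528, 62) (12.3, 62)]  |A|=1012.2798
7. ⊥bis P6·P5 via (37.125,40.91): [(24.2402, 36.9521) (37.4818, 22.8218) (56.7188, 38.3289) (51.5699, 45.3472)]  |A|=356.0981
8. canonical 4-gon: [(24.2402, 36.9521) (37.4818, 22.8218) (56.7188, 38.3289) (51.5699, 45.3472)]
9. shoelace: 356.0981

Area of P6's cell: 356.0981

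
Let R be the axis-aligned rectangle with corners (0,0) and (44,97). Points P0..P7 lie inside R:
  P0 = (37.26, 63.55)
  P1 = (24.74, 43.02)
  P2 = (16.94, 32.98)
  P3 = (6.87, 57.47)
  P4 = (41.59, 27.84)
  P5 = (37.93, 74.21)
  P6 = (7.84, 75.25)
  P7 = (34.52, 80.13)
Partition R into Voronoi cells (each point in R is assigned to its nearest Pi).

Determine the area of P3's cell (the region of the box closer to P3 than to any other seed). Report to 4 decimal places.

1. box [0,44]×[0,97]: [(0, 0) (44, 0) (44, 97) (0, 97)]
2. ⊥bis P3·P0 via (22.065,60.51): [(0, 0) (34.171, 0) (14.7646, 97) (0, 97)]  |A|=2373.3757
3. ⊥bis P3·P1 via (15.805,50.245): [(0, 30.6993) (22.4697, 58.4871) (14.7646, 97) (0, 97)]  |A|=1029.1925
4. ⊥bis P3·P2 via (11.905,45.225): [(0, 40.3298) (11.6664, 45.1269) (22.4697, 58.4871) (14.7646, 97) (0, 97)]  |A|=973.0158
5. ⊥bis P3·P4 via (24.23,42.655): [(0, 40.3298) (11.6664, 45.1269) (22.4697, 58.4871) (14.7646, 97) (0, 97)]  |A|=973.0158
6. ⊥bis P3·P5 via (22.4,65.84): [(0, 40.3298) (11.6664, 45.1269) (22.4697, 58.4871) (20.1714, 69.9751) (5.6061, 97) (0, 97)]  |A|=849.2622
7. ⊥bis P3·P6 via (7.355,66.36): [(0, 66.7613) (0, 40.3298) (11.6664, 45.1269) (22.4697, 58.4871) (21.044, 65.6132)]  |A|=423.1365
8. ⊥bis P3·P7 via (20.695,68.8): [(0, 66.7613) (0, 40.3298) (11.6664, 45.1269) (22.4697, 58.4871) (21.044, 65.6132)]  |A|=423.1365
9. canonical 5-gon: [(0, 66.7613) (0, 40.3298) (11.6664, 45.1269) (22.4697, 58.4871) (21.044, 65.6132)]
10. shoelace: 423.1365

Area of P3's cell: 423.1365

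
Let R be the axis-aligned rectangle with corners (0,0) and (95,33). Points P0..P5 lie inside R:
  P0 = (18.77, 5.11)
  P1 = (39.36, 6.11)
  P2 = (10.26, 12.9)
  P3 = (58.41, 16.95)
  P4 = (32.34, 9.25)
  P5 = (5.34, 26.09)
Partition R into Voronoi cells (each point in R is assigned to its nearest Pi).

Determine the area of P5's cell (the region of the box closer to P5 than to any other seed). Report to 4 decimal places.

1. box [0,95]×[0,33]: [(0, 0) (95, 0) (95, 33) (0, 33)]
2. ⊥bis P5·P0 via (12.055,15.6): [(0, 7.8832) (39.2368, 33) (0, 33)]  |A|=492.752
3. ⊥bis P5·P1 via (22.35,16.1): [(0, 7.8832) (28.0816, 25.8591) (32.2754, 33) (0, 33)]  |A|=467.8967
4. ⊥bis P5·P2 via (7.8,19.495): [(0, 16.5855) (28.9848, 27.3972) (32.2754, 33) (0, 33)]  |A|=328.3025
5. ⊥bis P5·P3 via (31.875,21.52): [(0, 16.5855) (28.9848, 27.3972) (32.2754, 33) (0, 33)]  |A|=328.3025
6. ⊥bis P5·P4 via (18.84,17.67): [(0, 16.5855) (23.6705, 25.4148) (28.4014, 33) (0, 33)]  |A|=301.9837
7. canonical 4-gon: [(0, 16.5855) (23.6705, 25.4148) (28.4014, 33) (0, 33)]
8. shoelace: 301.9837

Area of P5's cell: 301.9837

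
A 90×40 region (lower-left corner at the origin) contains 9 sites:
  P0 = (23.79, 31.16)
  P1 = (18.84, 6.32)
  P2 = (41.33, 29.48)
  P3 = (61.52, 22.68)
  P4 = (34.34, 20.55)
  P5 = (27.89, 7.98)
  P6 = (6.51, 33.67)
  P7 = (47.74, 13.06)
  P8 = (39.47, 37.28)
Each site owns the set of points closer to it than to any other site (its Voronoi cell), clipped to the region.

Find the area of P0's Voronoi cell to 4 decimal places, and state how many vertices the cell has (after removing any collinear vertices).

Area of P0's cell: 303.6827 (7 vertices)

1. box [0,90]×[0,40]: [(0, 0) (90, 0) (90, 40) (0, 40)]
2. ⊥bis P0·P1 via (21.315,18.74): [(0, 22.9876) (90, 5.0528) (90, 40) (0, 40)]  |A|=2338.1853
3. ⊥bis P0·P2 via (32.56,30.32): [(0, 22.9876) (31.261, 16.758) (33.4872, 40) (0, 40)]  |A|=655.0674
4. ⊥bis P0·P3 via (42.655,26.92): [(0, 22.9876) (31.261, 16.758) (33.4872, 40) (0, 40)]  |A|=655.0674
5. ⊥bis P0·P4 via (29.065,25.855): [(0, 22.9876) (21.8103, 18.6413) (32.4552, 29.226) (33.4872, 40) (0, 40)]  |A|=595.0268
6. ⊥bis P0·P5 via (25.84,19.57): [(0, 22.9876) (21.2362, 18.7557) (22.0744, 18.904) (32.4552, 29.226) (33.4872, 40) (0, 40)]  |A|=594.9363
7. ⊥bis P0·P6 via (15.15,32.415): [(13.393, 20.3187) (21.2362, 18.7557) (22.0744, 18.904) (32.4552, 29.226) (33.4872, 40) (16.2518, 40)]  |A|=321.0847
8. ⊥bis P0·P7 via (35.765,22.11): [(13.393, 20.3187) (21.2362, 18.7557) (22.0744, 18.904) (32.4552, 29.226) (33.4872, 40) (16.2518, 40)]  |A|=321.0847
9. ⊥bis P0·P8 via (31.63,34.22): [(13.393, 20.3187) (21.2362, 18.7557) (22.0744, 18.904) (32.4552, 29.226) (32.6767, 31.5383) (29.374, 40) (16.2518, 40)]  |A|=303.6827
10. canonical 7-gon: [(13.393, 20.3187) (21.2362, 18.7557) (22.0744, 18.904) (32.4552, 29.226) (32.6767, 31.5383) (29.374, 40) (16.2518, 40)]
11. shoelace: 303.6827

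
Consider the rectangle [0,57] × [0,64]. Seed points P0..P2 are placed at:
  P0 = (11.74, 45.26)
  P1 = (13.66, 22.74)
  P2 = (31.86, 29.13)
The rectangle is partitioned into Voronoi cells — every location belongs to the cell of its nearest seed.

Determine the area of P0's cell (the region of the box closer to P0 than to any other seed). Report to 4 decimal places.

Area of P0's cell: 942.8378

1. box [0,57]×[0,64]: [(0, 0) (57, 0) (57, 64) (0, 64)]
2. ⊥bis P0·P1 via (12.7,34): [(0, 32.9172) (57, 37.7769) (57, 64) (0, 64)]  |A|=1633.2171
3. ⊥bis P0·P2 via (21.8,37.195): [(0, 32.9172) (19.7183, 34.5984) (43.2893, 64) (0, 64)]  |A|=942.8378
4. canonical 4-gon: [(0, 32.9172) (19.7183, 34.5984) (43.2893, 64) (0, 64)]
5. shoelace: 942.8378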